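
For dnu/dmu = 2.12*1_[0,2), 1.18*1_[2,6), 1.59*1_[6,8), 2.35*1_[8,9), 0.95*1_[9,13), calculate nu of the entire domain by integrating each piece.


Integrate each piece of the Radon-Nikodym derivative:
Step 1: integral_0^2 2.12 dx = 2.12*(2-0) = 2.12*2 = 4.24
Step 2: integral_2^6 1.18 dx = 1.18*(6-2) = 1.18*4 = 4.72
Step 3: integral_6^8 1.59 dx = 1.59*(8-6) = 1.59*2 = 3.18
Step 4: integral_8^9 2.35 dx = 2.35*(9-8) = 2.35*1 = 2.35
Step 5: integral_9^13 0.95 dx = 0.95*(13-9) = 0.95*4 = 3.8
Total: 4.24 + 4.72 + 3.18 + 2.35 + 3.8 = 18.29


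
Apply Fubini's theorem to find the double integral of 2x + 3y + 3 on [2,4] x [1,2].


By Fubini, integrate in x first, then y.
Step 1: Fix y, integrate over x in [2,4]:
  integral(2x + 3y + 3, x=2..4)
  = 2*(4^2 - 2^2)/2 + (3y + 3)*(4 - 2)
  = 12 + (3y + 3)*2
  = 12 + 6y + 6
  = 18 + 6y
Step 2: Integrate over y in [1,2]:
  integral(18 + 6y, y=1..2)
  = 18*1 + 6*(2^2 - 1^2)/2
  = 18 + 9
  = 27


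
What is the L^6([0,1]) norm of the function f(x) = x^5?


Step 1: ||f||_6 = (integral_0^1 |x^5|^6 dx)^(1/6)
     = (integral_0^1 x^30 dx)^(1/6)
Step 2: integral_0^1 x^30 dx = [x^31/(31)] from 0 to 1 = 1^31/31
     = 1/31 = 0.032258
Step 3: ||f||_6 = (0.032258)^(1/6) = 0.564209


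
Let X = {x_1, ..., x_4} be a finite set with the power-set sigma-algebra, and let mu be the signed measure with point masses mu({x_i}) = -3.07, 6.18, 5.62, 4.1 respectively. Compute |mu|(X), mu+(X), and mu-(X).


Step 1: Every measurable set is a union of atoms (the cells / points), so a Hahn decomposition is
  obtained by grouping atoms by sign: P = union of atoms with mu > 0, N = union of the remaining atoms.
  Atoms in P (indices): 2, 3, 4;  atoms in N (indices): 1
  Positive values: 6.18, 5.62, 4.1
  Negative values: -3.07
Step 2: mu+(X) = mu(P) = sum of positive atom values = 15.9
Step 3: mu-(X) = -mu(N) = sum of |negative atom values| = 3.07
Step 4: |mu|(X) = mu+(X) + mu-(X) = 15.9 + 3.07 = 18.97


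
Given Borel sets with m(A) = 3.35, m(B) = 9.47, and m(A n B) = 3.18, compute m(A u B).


By inclusion-exclusion: m(A u B) = m(A) + m(B) - m(A n B)
= 3.35 + 9.47 - 3.18
= 9.64


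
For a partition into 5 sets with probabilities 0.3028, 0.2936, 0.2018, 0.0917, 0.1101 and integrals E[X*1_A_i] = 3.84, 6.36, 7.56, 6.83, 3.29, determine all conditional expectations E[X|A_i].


For each cell A_i: E[X|A_i] = E[X*1_A_i] / P(A_i)
Step 1: E[X|A_1] = 3.84 / 0.3028 = 12.681638
Step 2: E[X|A_2] = 6.36 / 0.2936 = 21.662125
Step 3: E[X|A_3] = 7.56 / 0.2018 = 37.462834
Step 4: E[X|A_4] = 6.83 / 0.0917 = 74.482007
Step 5: E[X|A_5] = 3.29 / 0.1101 = 29.881926
Verification: E[X] = sum E[X*1_A_i] = 3.84 + 6.36 + 7.56 + 6.83 + 3.29 = 27.88


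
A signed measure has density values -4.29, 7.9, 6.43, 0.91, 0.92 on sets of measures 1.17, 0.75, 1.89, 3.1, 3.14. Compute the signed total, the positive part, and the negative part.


Step 1: Compute signed measure on each set:
  Set 1: -4.29 * 1.17 = -5.0193
  Set 2: 7.9 * 0.75 = 5.925
  Set 3: 6.43 * 1.89 = 12.1527
  Set 4: 0.91 * 3.1 = 2.821
  Set 5: 0.92 * 3.14 = 2.8888
Step 2: Total signed measure = (-5.0193) + (5.925) + (12.1527) + (2.821) + (2.8888)
     = 18.7682
Step 3: Positive part mu+(X) = sum of positive contributions = 23.7875
Step 4: Negative part mu-(X) = |sum of negative contributions| = 5.0193


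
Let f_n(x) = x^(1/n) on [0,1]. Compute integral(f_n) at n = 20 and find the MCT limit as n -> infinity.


At n = 20: f_20(x) = x^(1/20).
Step 1: integral(x^(1/20), 0, 1) = [x^(1/20+1) / (1/20+1)] from 0 to 1
     = 1 / (1/20 + 1) = 1 / ((20+1)/20) = 20/(20+1)
     = 20/21 = 0.952381
Step 2: As n -> infinity, f_n(x) = x^(1/n) -> 1 for x in (0,1], and f_n is increasing in n.
By MCT, lim_n integral(f_n) = integral(lim_n f_n) = integral(1, 0, 1) = 1.
Step 3: Verify convergence: 20/21 = 0.952381 -> 1


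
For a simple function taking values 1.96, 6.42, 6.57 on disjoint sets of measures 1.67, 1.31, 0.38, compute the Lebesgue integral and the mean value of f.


Step 1: Integral = sum(value_i * measure_i)
= 1.96*1.67 + 6.42*1.31 + 6.57*0.38
= 3.2732 + 8.4102 + 2.4966
= 14.18
Step 2: Total measure of domain = 1.67 + 1.31 + 0.38 = 3.36
Step 3: Average value = 14.18 / 3.36 = 4.220238


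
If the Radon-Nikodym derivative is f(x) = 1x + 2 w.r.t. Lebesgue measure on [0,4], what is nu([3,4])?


nu(A) = integral_A (dnu/dmu) dmu = integral_3^4 (1x + 2) dx
Step 1: Antiderivative F(x) = (1/2)x^2 + 2x
Step 2: F(4) = (1/2)*4^2 + 2*4 = 8 + 8 = 16
Step 3: F(3) = (1/2)*3^2 + 2*3 = 4.5 + 6 = 10.5
Step 4: nu([3,4]) = F(4) - F(3) = 16 - 10.5 = 5.5


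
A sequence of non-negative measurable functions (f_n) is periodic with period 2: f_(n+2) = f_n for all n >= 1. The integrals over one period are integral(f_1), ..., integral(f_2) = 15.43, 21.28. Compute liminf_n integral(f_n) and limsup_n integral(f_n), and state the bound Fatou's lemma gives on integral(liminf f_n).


The sequence (integral(f_n)) is periodic with period 2, repeating the values 15.43, 21.28 indefinitely.
Step 1: For a periodic sequence, every tail (a_m, a_(m+1), ...) contains all 2 period values infinitely often.
Step 2: Hence inf of every tail = min of the period values = min(15.43, 21.28) = 15.43.
        liminf_n integral(f_n) = sup over m of (inf of tail from m) = 15.43.
Step 3: Similarly sup of every tail = max of the period values = 21.28.
        limsup_n integral(f_n) = 21.28.
Step 4: Fatou's lemma: integral(liminf_n f_n) <= liminf_n integral(f_n) = 15.43.
        So the integral of the pointwise liminf is at most 15.43.


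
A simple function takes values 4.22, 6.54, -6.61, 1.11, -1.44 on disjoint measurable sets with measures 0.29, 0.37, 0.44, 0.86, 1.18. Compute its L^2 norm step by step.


Step 1: Compute |f_i|^2 for each value:
  |4.22|^2 = 17.8084
  |6.54|^2 = 42.7716
  |-6.61|^2 = 43.6921
  |1.11|^2 = 1.2321
  |-1.44|^2 = 2.0736
Step 2: Multiply by measures and sum:
  17.8084 * 0.29 = 5.164436
  42.7716 * 0.37 = 15.825492
  43.6921 * 0.44 = 19.224524
  1.2321 * 0.86 = 1.059606
  2.0736 * 1.18 = 2.446848
Sum = 5.164436 + 15.825492 + 19.224524 + 1.059606 + 2.446848 = 43.720906
Step 3: Take the p-th root:
||f||_2 = (43.720906)^(1/2) = 6.612179


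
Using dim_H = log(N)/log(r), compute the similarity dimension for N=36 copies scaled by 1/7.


For a self-similar set with N copies scaled by 1/r:
dim_H = log(N)/log(r) = log(36)/log(7)
= 3.583519/1.94591
= 1.841564


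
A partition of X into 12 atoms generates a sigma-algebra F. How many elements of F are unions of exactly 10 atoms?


Each element of F is a union of some subset of the 12 atoms.
Elements that are unions of exactly 10 atoms correspond to 10-element subsets of the 12 atoms.
Count = C(12, 10) = 12! / (10! * 2!) = 66.


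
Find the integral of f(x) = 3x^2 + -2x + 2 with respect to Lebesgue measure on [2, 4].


The Lebesgue integral of a Riemann-integrable function agrees with the Riemann integral.
Antiderivative F(x) = (3/3)x^3 + (-2/2)x^2 + 2x
F(4) = (3/3)*4^3 + (-2/2)*4^2 + 2*4
     = (3/3)*64 + (-2/2)*16 + 2*4
     = 64 + -16 + 8
     = 56
F(2) = 8
Integral = F(4) - F(2) = 56 - 8 = 48


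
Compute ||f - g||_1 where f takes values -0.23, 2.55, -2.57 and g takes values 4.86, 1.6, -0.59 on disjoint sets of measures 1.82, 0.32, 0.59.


Step 1: Compute differences f_i - g_i:
  -0.23 - 4.86 = -5.09
  2.55 - 1.6 = 0.95
  -2.57 - -0.59 = -1.98
Step 2: Compute |diff|^1 * measure for each set:
  |-5.09|^1 * 1.82 = 5.09 * 1.82 = 9.2638
  |0.95|^1 * 0.32 = 0.95 * 0.32 = 0.304
  |-1.98|^1 * 0.59 = 1.98 * 0.59 = 1.1682
Step 3: Sum = 10.736
Step 4: ||f-g||_1 = (10.736)^(1/1) = 10.736


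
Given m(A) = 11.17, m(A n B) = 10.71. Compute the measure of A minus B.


m(A \ B) = m(A) - m(A n B)
= 11.17 - 10.71
= 0.46


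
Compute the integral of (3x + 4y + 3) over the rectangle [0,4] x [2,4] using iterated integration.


By Fubini, integrate in x first, then y.
Step 1: Fix y, integrate over x in [0,4]:
  integral(3x + 4y + 3, x=0..4)
  = 3*(4^2 - 0^2)/2 + (4y + 3)*(4 - 0)
  = 24 + (4y + 3)*4
  = 24 + 16y + 12
  = 36 + 16y
Step 2: Integrate over y in [2,4]:
  integral(36 + 16y, y=2..4)
  = 36*2 + 16*(4^2 - 2^2)/2
  = 72 + 96
  = 168


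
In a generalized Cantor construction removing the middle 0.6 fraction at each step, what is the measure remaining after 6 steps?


Step 1: At each step, fraction remaining = 1 - 0.6 = 0.4
Step 2: After 6 steps, measure = (0.4)^6
Step 3: Computing the power step by step:
  After step 1: 0.4
  After step 2: 0.16
  After step 3: 0.064
  After step 4: 0.0256
  After step 5: 0.01024
  ...
Result = 0.004096


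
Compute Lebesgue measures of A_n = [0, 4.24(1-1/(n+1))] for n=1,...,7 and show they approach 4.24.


By continuity of measure from below: if A_n increases to A, then m(A_n) -> m(A).
Here A = [0, 4.24], so m(A) = 4.24
Step 1: a_1 = 4.24*(1 - 1/2) = 2.12, m(A_1) = 2.12
Step 2: a_2 = 4.24*(1 - 1/3) = 2.8267, m(A_2) = 2.8267
Step 3: a_3 = 4.24*(1 - 1/4) = 3.18, m(A_3) = 3.18
Step 4: a_4 = 4.24*(1 - 1/5) = 3.392, m(A_4) = 3.392
Step 5: a_5 = 4.24*(1 - 1/6) = 3.5333, m(A_5) = 3.5333
Step 6: a_6 = 4.24*(1 - 1/7) = 3.6343, m(A_6) = 3.6343
Step 7: a_7 = 4.24*(1 - 1/8) = 3.71, m(A_7) = 3.71
Limit: m(A_n) -> m([0,4.24]) = 4.24


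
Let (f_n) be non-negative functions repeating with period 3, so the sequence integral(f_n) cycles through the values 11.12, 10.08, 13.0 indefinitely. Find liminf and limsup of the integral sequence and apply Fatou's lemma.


The sequence (integral(f_n)) is periodic with period 3, repeating the values 11.12, 10.08, 13.0 indefinitely.
Step 1: For a periodic sequence, every tail (a_m, a_(m+1), ...) contains all 3 period values infinitely often.
Step 2: Hence inf of every tail = min of the period values = min(11.12, 10.08, 13.0) = 10.08.
        liminf_n integral(f_n) = sup over m of (inf of tail from m) = 10.08.
Step 3: Similarly sup of every tail = max of the period values = 13.
        limsup_n integral(f_n) = 13.
Step 4: Fatou's lemma: integral(liminf_n f_n) <= liminf_n integral(f_n) = 10.08.
        So the integral of the pointwise liminf is at most 10.08.


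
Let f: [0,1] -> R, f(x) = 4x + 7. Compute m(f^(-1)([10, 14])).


f^(-1)([10, 14]) = {x : 10 <= 4x + 7 <= 14}
Solving: (10 - 7)/4 <= x <= (14 - 7)/4
= [0.75, 1.75]
Intersecting with [0,1]: [0.75, 1]
Measure = 1 - 0.75 = 0.25


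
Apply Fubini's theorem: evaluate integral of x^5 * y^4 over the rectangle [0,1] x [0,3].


By Fubini's theorem, the double integral factors as a product of single integrals:
Step 1: integral_0^1 x^5 dx = [x^6/6] from 0 to 1
     = 1^6/6 = 0.166667
Step 2: integral_0^3 y^4 dy = [y^5/5] from 0 to 3
     = 3^5/5 = 48.6
Step 3: Double integral = 0.166667 * 48.6 = 8.1


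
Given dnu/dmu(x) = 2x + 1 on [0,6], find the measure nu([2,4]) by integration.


nu(A) = integral_A (dnu/dmu) dmu = integral_2^4 (2x + 1) dx
Step 1: Antiderivative F(x) = (2/2)x^2 + 1x
Step 2: F(4) = (2/2)*4^2 + 1*4 = 16 + 4 = 20
Step 3: F(2) = (2/2)*2^2 + 1*2 = 4 + 2 = 6
Step 4: nu([2,4]) = F(4) - F(2) = 20 - 6 = 14


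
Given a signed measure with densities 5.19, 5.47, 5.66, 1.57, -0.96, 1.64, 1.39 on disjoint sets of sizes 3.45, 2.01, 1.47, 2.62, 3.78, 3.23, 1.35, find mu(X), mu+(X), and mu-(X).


Step 1: Compute signed measure on each set:
  Set 1: 5.19 * 3.45 = 17.9055
  Set 2: 5.47 * 2.01 = 10.9947
  Set 3: 5.66 * 1.47 = 8.3202
  Set 4: 1.57 * 2.62 = 4.1134
  Set 5: -0.96 * 3.78 = -3.6288
  Set 6: 1.64 * 3.23 = 5.2972
  Set 7: 1.39 * 1.35 = 1.8765
Step 2: Total signed measure = (17.9055) + (10.9947) + (8.3202) + (4.1134) + (-3.6288) + (5.2972) + (1.8765)
     = 44.8787
Step 3: Positive part mu+(X) = sum of positive contributions = 48.5075
Step 4: Negative part mu-(X) = |sum of negative contributions| = 3.6288


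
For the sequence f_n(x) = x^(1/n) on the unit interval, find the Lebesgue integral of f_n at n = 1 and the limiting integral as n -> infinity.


At n = 1: f_1(x) = x^(1/1).
Step 1: integral(x^(1/1), 0, 1) = [x^(1/1+1) / (1/1+1)] from 0 to 1
     = 1 / (1/1 + 1) = 1 / ((1+1)/1) = 1/(1+1)
     = 1/2 = 0.5
Step 2: As n -> infinity, f_n(x) = x^(1/n) -> 1 for x in (0,1], and f_n is increasing in n.
By MCT, lim_n integral(f_n) = integral(lim_n f_n) = integral(1, 0, 1) = 1.
Step 3: Verify convergence: 1/2 = 0.5 -> 1


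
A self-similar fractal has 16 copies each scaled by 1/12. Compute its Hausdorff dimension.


For a self-similar set with N copies scaled by 1/r:
dim_H = log(N)/log(r) = log(16)/log(12)
= 2.772589/2.484907
= 1.115772


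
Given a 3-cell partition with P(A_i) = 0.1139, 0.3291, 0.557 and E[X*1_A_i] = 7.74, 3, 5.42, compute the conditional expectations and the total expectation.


For each cell A_i: E[X|A_i] = E[X*1_A_i] / P(A_i)
Step 1: E[X|A_1] = 7.74 / 0.1139 = 67.954346
Step 2: E[X|A_2] = 3 / 0.3291 = 9.11577
Step 3: E[X|A_3] = 5.42 / 0.557 = 9.7307
Verification: E[X] = sum E[X*1_A_i] = 7.74 + 3 + 5.42 = 16.16


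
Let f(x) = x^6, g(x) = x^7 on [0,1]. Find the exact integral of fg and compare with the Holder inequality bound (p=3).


Step 1: Exact integral of f*g = integral(x^13, 0, 1) = 1/14
     = 0.071429
Step 2: Holder bound with p=3, q=1.5:
  ||f||_p = (integral x^18 dx)^(1/3) = (1/19)^(1/3) = 0.374756
  ||g||_q = (integral x^10.5 dx)^(1/1.5) = (1/11.5)^(1/1.5) = 0.196276
Step 3: Holder bound = ||f||_p * ||g||_q = 0.374756 * 0.196276 = 0.073556
Verification: 0.071429 <= 0.073556 (Holder holds)


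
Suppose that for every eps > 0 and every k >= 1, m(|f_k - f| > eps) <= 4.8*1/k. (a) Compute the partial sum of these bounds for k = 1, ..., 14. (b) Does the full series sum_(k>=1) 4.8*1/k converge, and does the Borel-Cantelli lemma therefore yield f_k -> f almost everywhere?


Step 1: List the terms 4.8*1/k for k = 1 to 14:
  k=1: 4.8
  k=2: 2.4
  k=3: 1.6
  k=4: 1.2
  k=5: 0.96
  k=6: 0.8
  k=7: 0.685714
  k=8: 0.6
  k=9: 0.533333
  k=10: 0.48
  k=11: 0.436364
  k=12: 0.4
  k=13: 0.369231
  k=14: 0.342857
Step 2: Partial sum = 4.8 + 2.4 + 1.6 + 1.2 + 0.96 + 0.8 + 0.685714 + 0.6 + 0.533333 + 0.48 + 0.436364 + 0.4 + 0.369231 + 0.342857
     = 15.607499
Step 3: The full series sum_(k>=1) 4.8*1/k diverges (harmonic series, p = 1; a nonzero constant multiple of a divergent series diverges).
Step 4: The (first) Borel-Cantelli lemma requires a summable sequence of measures, so it does not apply here;
        from this bound alone no conclusion about a.e. convergence can be drawn (convergence in measure still
        gives an a.e.-convergent subsequence, but not a.e. convergence of the whole sequence).
Conclusion: series diverges; Borel-Cantelli is inconclusive about a.e. convergence of f_k.


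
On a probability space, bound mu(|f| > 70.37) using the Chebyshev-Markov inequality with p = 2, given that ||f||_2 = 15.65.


Chebyshev/Markov inequality: mu(|f| > eps) <= (||f||_p / eps)^p
Step 1: ||f||_2 / eps = 15.65 / 70.37 = 0.222396
Step 2: Raise to power p = 2:
  (0.222396)^2 = 0.04946
Step 3: Therefore mu(|f| > 70.37) <= 0.04946


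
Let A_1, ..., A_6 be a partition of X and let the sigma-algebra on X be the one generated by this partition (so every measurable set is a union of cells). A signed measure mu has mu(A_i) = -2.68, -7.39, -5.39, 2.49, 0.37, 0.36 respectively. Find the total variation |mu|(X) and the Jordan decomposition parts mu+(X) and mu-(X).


Step 1: Every measurable set is a union of atoms (the cells / points), so a Hahn decomposition is
  obtained by grouping atoms by sign: P = union of atoms with mu > 0, N = union of the remaining atoms.
  Atoms in P (indices): 4, 5, 6;  atoms in N (indices): 1, 2, 3
  Positive values: 2.49, 0.37, 0.36
  Negative values: -2.68, -7.39, -5.39
Step 2: mu+(X) = mu(P) = sum of positive atom values = 3.22
Step 3: mu-(X) = -mu(N) = sum of |negative atom values| = 15.46
Step 4: |mu|(X) = mu+(X) + mu-(X) = 3.22 + 15.46 = 18.68


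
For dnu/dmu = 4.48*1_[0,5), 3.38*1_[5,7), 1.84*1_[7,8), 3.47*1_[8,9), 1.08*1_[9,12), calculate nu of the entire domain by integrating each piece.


Integrate each piece of the Radon-Nikodym derivative:
Step 1: integral_0^5 4.48 dx = 4.48*(5-0) = 4.48*5 = 22.4
Step 2: integral_5^7 3.38 dx = 3.38*(7-5) = 3.38*2 = 6.76
Step 3: integral_7^8 1.84 dx = 1.84*(8-7) = 1.84*1 = 1.84
Step 4: integral_8^9 3.47 dx = 3.47*(9-8) = 3.47*1 = 3.47
Step 5: integral_9^12 1.08 dx = 1.08*(12-9) = 1.08*3 = 3.24
Total: 22.4 + 6.76 + 1.84 + 3.47 + 3.24 = 37.71


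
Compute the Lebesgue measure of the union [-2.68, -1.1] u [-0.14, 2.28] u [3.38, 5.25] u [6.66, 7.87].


For pairwise disjoint intervals, m(union) = sum of lengths.
= (-1.1 - -2.68) + (2.28 - -0.14) + (5.25 - 3.38) + (7.87 - 6.66)
= 1.58 + 2.42 + 1.87 + 1.21
= 7.08


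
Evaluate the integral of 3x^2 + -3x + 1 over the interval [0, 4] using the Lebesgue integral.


The Lebesgue integral of a Riemann-integrable function agrees with the Riemann integral.
Antiderivative F(x) = (3/3)x^3 + (-3/2)x^2 + 1x
F(4) = (3/3)*4^3 + (-3/2)*4^2 + 1*4
     = (3/3)*64 + (-3/2)*16 + 1*4
     = 64 + -24 + 4
     = 44
F(0) = 0.0
Integral = F(4) - F(0) = 44 - 0.0 = 44


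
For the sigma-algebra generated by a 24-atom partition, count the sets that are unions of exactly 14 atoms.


Each element of F is a union of some subset of the 24 atoms.
Elements that are unions of exactly 14 atoms correspond to 14-element subsets of the 24 atoms.
Count = C(24, 14) = 24! / (14! * 10!) = 1961256.


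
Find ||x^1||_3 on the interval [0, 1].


Step 1: ||f||_3 = (integral_0^1 |x^1|^3 dx)^(1/3)
     = (integral_0^1 x^3 dx)^(1/3)
Step 2: integral_0^1 x^3 dx = [x^4/(4)] from 0 to 1 = 1^4/4
     = 1/4 = 0.25
Step 3: ||f||_3 = (0.25)^(1/3) = 0.629961


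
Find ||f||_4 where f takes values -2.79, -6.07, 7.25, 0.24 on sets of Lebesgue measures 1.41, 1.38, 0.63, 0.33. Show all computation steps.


Step 1: Compute |f_i|^4 for each value:
  |-2.79|^4 = 60.592213
  |-6.07|^4 = 1357.546656
  |7.25|^4 = 2762.816406
  |0.24|^4 = 0.003318
Step 2: Multiply by measures and sum:
  60.592213 * 1.41 = 85.43502
  1357.546656 * 1.38 = 1873.414385
  2762.816406 * 0.63 = 1740.574336
  0.003318 * 0.33 = 0.001095
Sum = 85.43502 + 1873.414385 + 1740.574336 + 0.001095 = 3699.424836
Step 3: Take the p-th root:
||f||_4 = (3699.424836)^(1/4) = 7.798904


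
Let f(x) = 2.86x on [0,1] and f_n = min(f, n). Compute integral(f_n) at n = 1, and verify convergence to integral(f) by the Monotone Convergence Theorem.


f(x) = 2.86x on [0,1]; f_n(x) = min(2.86x, n). At n = 1:
Step 1: f(x) reaches 1 at x = 1/2.86 = 0.34965
Step 2: integral(f_1) = integral(2.86x, 0, 0.34965) + integral(1, 0.34965, 1)
       = 2.86*0.34965^2/2 + 1*(1 - 0.34965)
       = 0.174825 + 0.65035
       = 0.825175
Step 3: As n -> infinity, f_n increases to f, so by MCT integral(f_n) -> integral(f) = 2.86/2 = 1.43.
Convergence: integral(f_1) = 0.825175 -> 1.43 as n -> infinity


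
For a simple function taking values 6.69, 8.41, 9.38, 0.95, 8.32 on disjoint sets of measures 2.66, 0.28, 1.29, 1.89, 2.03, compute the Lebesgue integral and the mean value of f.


Step 1: Integral = sum(value_i * measure_i)
= 6.69*2.66 + 8.41*0.28 + 9.38*1.29 + 0.95*1.89 + 8.32*2.03
= 17.7954 + 2.3548 + 12.1002 + 1.7955 + 16.8896
= 50.9355
Step 2: Total measure of domain = 2.66 + 0.28 + 1.29 + 1.89 + 2.03 = 8.15
Step 3: Average value = 50.9355 / 8.15 = 6.249755


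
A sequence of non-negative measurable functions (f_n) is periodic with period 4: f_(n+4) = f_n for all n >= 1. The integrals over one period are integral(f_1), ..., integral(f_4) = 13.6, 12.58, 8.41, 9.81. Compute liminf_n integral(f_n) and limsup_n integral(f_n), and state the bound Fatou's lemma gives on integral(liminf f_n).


The sequence (integral(f_n)) is periodic with period 4, repeating the values 13.6, 12.58, 8.41, 9.81 indefinitely.
Step 1: For a periodic sequence, every tail (a_m, a_(m+1), ...) contains all 4 period values infinitely often.
Step 2: Hence inf of every tail = min of the period values = min(13.6, 12.58, 8.41, 9.81) = 8.41.
        liminf_n integral(f_n) = sup over m of (inf of tail from m) = 8.41.
Step 3: Similarly sup of every tail = max of the period values = 13.6.
        limsup_n integral(f_n) = 13.6.
Step 4: Fatou's lemma: integral(liminf_n f_n) <= liminf_n integral(f_n) = 8.41.
        So the integral of the pointwise liminf is at most 8.41.


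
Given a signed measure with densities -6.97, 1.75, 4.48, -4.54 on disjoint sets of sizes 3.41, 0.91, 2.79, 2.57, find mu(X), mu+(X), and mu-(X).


Step 1: Compute signed measure on each set:
  Set 1: -6.97 * 3.41 = -23.7677
  Set 2: 1.75 * 0.91 = 1.5925
  Set 3: 4.48 * 2.79 = 12.4992
  Set 4: -4.54 * 2.57 = -11.6678
Step 2: Total signed measure = (-23.7677) + (1.5925) + (12.4992) + (-11.6678)
     = -21.3438
Step 3: Positive part mu+(X) = sum of positive contributions = 14.0917
Step 4: Negative part mu-(X) = |sum of negative contributions| = 35.4355


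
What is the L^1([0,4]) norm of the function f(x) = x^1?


Step 1: ||f||_1 = (integral_0^4 |x^1|^1 dx)^(1/1)
     = (integral_0^4 x^1 dx)^(1/1)
Step 2: integral_0^4 x^1 dx = [x^2/(2)] from 0 to 4 = 4^2/2
     = 16/2 = 8
Step 3: ||f||_1 = (8)^(1/1) = 8


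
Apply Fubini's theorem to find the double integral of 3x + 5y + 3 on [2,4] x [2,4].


By Fubini, integrate in x first, then y.
Step 1: Fix y, integrate over x in [2,4]:
  integral(3x + 5y + 3, x=2..4)
  = 3*(4^2 - 2^2)/2 + (5y + 3)*(4 - 2)
  = 18 + (5y + 3)*2
  = 18 + 10y + 6
  = 24 + 10y
Step 2: Integrate over y in [2,4]:
  integral(24 + 10y, y=2..4)
  = 24*2 + 10*(4^2 - 2^2)/2
  = 48 + 60
  = 108


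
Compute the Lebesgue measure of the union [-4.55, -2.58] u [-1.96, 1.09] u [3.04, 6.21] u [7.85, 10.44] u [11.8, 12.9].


For pairwise disjoint intervals, m(union) = sum of lengths.
= (-2.58 - -4.55) + (1.09 - -1.96) + (6.21 - 3.04) + (10.44 - 7.85) + (12.9 - 11.8)
= 1.97 + 3.05 + 3.17 + 2.59 + 1.1
= 11.88


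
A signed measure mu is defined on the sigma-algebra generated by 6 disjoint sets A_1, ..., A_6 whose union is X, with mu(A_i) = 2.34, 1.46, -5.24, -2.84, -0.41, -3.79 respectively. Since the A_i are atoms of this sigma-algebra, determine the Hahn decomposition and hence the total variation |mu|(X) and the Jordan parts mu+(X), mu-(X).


Step 1: Every measurable set is a union of atoms (the cells / points), so a Hahn decomposition is
  obtained by grouping atoms by sign: P = union of atoms with mu > 0, N = union of the remaining atoms.
  Atoms in P (indices): 1, 2;  atoms in N (indices): 3, 4, 5, 6
  Positive values: 2.34, 1.46
  Negative values: -5.24, -2.84, -0.41, -3.79
Step 2: mu+(X) = mu(P) = sum of positive atom values = 3.8
Step 3: mu-(X) = -mu(N) = sum of |negative atom values| = 12.28
Step 4: |mu|(X) = mu+(X) + mu-(X) = 3.8 + 12.28 = 16.08


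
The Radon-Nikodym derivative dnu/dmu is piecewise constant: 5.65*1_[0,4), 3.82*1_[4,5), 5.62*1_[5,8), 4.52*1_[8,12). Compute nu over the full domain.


Integrate each piece of the Radon-Nikodym derivative:
Step 1: integral_0^4 5.65 dx = 5.65*(4-0) = 5.65*4 = 22.6
Step 2: integral_4^5 3.82 dx = 3.82*(5-4) = 3.82*1 = 3.82
Step 3: integral_5^8 5.62 dx = 5.62*(8-5) = 5.62*3 = 16.86
Step 4: integral_8^12 4.52 dx = 4.52*(12-8) = 4.52*4 = 18.08
Total: 22.6 + 3.82 + 16.86 + 18.08 = 61.36


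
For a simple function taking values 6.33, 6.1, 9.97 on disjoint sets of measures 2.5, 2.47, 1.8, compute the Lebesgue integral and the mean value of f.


Step 1: Integral = sum(value_i * measure_i)
= 6.33*2.5 + 6.1*2.47 + 9.97*1.8
= 15.825 + 15.067 + 17.946
= 48.838
Step 2: Total measure of domain = 2.5 + 2.47 + 1.8 = 6.77
Step 3: Average value = 48.838 / 6.77 = 7.213885


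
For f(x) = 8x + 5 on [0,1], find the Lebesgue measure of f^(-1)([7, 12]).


f^(-1)([7, 12]) = {x : 7 <= 8x + 5 <= 12}
Solving: (7 - 5)/8 <= x <= (12 - 5)/8
= [0.25, 0.875]
Intersecting with [0,1]: [0.25, 0.875]
Measure = 0.875 - 0.25 = 0.625


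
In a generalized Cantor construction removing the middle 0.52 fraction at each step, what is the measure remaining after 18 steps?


Step 1: At each step, fraction remaining = 1 - 0.52 = 0.48
Step 2: After 18 steps, measure = (0.48)^18
Result = 1.829542e-06


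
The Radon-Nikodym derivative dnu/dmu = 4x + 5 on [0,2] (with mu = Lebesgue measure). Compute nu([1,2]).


nu(A) = integral_A (dnu/dmu) dmu = integral_1^2 (4x + 5) dx
Step 1: Antiderivative F(x) = (4/2)x^2 + 5x
Step 2: F(2) = (4/2)*2^2 + 5*2 = 8 + 10 = 18
Step 3: F(1) = (4/2)*1^2 + 5*1 = 2 + 5 = 7
Step 4: nu([1,2]) = F(2) - F(1) = 18 - 7 = 11


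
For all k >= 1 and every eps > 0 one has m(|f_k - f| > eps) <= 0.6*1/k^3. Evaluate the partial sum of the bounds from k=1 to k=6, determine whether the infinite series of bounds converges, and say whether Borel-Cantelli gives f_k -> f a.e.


Step 1: List the terms 0.6*1/k^3 for k = 1 to 6:
  k=1: 0.6
  k=2: 0.075
  k=3: 0.022222
  k=4: 0.009375
  k=5: 0.0048
  k=6: 0.002778
Step 2: Partial sum = 0.6 + 0.075 + 0.022222 + 0.009375 + 0.0048 + 0.002778
     = 0.714175
Step 3: The full series sum_(k>=1) 0.6*1/k^3 converges (p-series with p = 3 > 1; a constant multiple of a convergent series converges).
Step 4: Fix eps > 0. Since sum_k m(|f_k - f| > eps) < infinity, the Borel-Cantelli lemma gives
        m(limsup_k {|f_k - f| > eps}) = 0, i.e. for a.e. x, |f_k(x) - f(x)| <= eps for all large k.
        Applying this with eps = 1/j for j = 1, 2, ... and intersecting the countably many full-measure sets,
        for a.e. x we get limsup_k |f_k(x) - f(x)| <= 1/j for every j, hence f_k -> f almost everywhere.
Conclusion: series converges; Borel-Cantelli yields f_k -> f a.e.


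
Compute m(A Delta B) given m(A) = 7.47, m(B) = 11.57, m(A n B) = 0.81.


m(A Delta B) = m(A) + m(B) - 2*m(A n B)
= 7.47 + 11.57 - 2*0.81
= 7.47 + 11.57 - 1.62
= 17.42


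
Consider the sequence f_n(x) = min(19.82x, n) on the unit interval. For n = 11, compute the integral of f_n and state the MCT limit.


f(x) = 19.82x on [0,1]; f_n(x) = min(19.82x, n). At n = 11:
Step 1: f(x) reaches 11 at x = 11/19.82 = 0.554995
Step 2: integral(f_11) = integral(19.82x, 0, 0.554995) + integral(11, 0.554995, 1)
       = 19.82*0.554995^2/2 + 11*(1 - 0.554995)
       = 3.052472 + 4.895055
       = 7.947528
Step 3: As n -> infinity, f_n increases to f, so by MCT integral(f_n) -> integral(f) = 19.82/2 = 9.91.
Convergence: integral(f_11) = 7.947528 -> 9.91 as n -> infinity


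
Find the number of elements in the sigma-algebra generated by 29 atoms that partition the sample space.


Each element of the sigma-algebra is a union of some subset of the 29 atoms.
The number of such subsets is 2^29 = 536870912.


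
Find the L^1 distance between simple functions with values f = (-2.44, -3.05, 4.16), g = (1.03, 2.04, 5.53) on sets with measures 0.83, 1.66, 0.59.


Step 1: Compute differences f_i - g_i:
  -2.44 - 1.03 = -3.47
  -3.05 - 2.04 = -5.09
  4.16 - 5.53 = -1.37
Step 2: Compute |diff|^1 * measure for each set:
  |-3.47|^1 * 0.83 = 3.47 * 0.83 = 2.8801
  |-5.09|^1 * 1.66 = 5.09 * 1.66 = 8.4494
  |-1.37|^1 * 0.59 = 1.37 * 0.59 = 0.8083
Step 3: Sum = 12.1378
Step 4: ||f-g||_1 = (12.1378)^(1/1) = 12.1378


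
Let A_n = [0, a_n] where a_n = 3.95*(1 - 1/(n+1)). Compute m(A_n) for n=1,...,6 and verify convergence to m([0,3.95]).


By continuity of measure from below: if A_n increases to A, then m(A_n) -> m(A).
Here A = [0, 3.95], so m(A) = 3.95
Step 1: a_1 = 3.95*(1 - 1/2) = 1.975, m(A_1) = 1.975
Step 2: a_2 = 3.95*(1 - 1/3) = 2.6333, m(A_2) = 2.6333
Step 3: a_3 = 3.95*(1 - 1/4) = 2.9625, m(A_3) = 2.9625
Step 4: a_4 = 3.95*(1 - 1/5) = 3.16, m(A_4) = 3.16
Step 5: a_5 = 3.95*(1 - 1/6) = 3.2917, m(A_5) = 3.2917
Step 6: a_6 = 3.95*(1 - 1/7) = 3.3857, m(A_6) = 3.3857
Limit: m(A_n) -> m([0,3.95]) = 3.95


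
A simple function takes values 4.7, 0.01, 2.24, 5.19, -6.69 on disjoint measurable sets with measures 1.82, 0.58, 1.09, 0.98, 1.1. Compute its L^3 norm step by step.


Step 1: Compute |f_i|^3 for each value:
  |4.7|^3 = 103.823
  |0.01|^3 = 1.000000e-06
  |2.24|^3 = 11.239424
  |5.19|^3 = 139.798359
  |-6.69|^3 = 299.418309
Step 2: Multiply by measures and sum:
  103.823 * 1.82 = 188.95786
  1.000000e-06 * 0.58 = 5.800000e-07
  11.239424 * 1.09 = 12.250972
  139.798359 * 0.98 = 137.002392
  299.418309 * 1.1 = 329.36014
Sum = 188.95786 + 5.800000e-07 + 12.250972 + 137.002392 + 329.36014 = 667.571364
Step 3: Take the p-th root:
||f||_3 = (667.571364)^(1/3) = 8.739754


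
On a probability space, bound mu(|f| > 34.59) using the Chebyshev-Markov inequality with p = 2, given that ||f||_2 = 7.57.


Chebyshev/Markov inequality: mu(|f| > eps) <= (||f||_p / eps)^p
Step 1: ||f||_2 / eps = 7.57 / 34.59 = 0.218849
Step 2: Raise to power p = 2:
  (0.218849)^2 = 0.047895
Step 3: Therefore mu(|f| > 34.59) <= 0.047895


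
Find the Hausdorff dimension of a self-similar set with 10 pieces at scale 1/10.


For a self-similar set with N copies scaled by 1/r:
dim_H = log(N)/log(r) = log(10)/log(10)
= 2.302585/2.302585
= 1


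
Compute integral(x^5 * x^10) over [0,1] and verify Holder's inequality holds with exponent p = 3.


Step 1: Exact integral of f*g = integral(x^15, 0, 1) = 1/16
     = 0.0625
Step 2: Holder bound with p=3, q=1.5:
  ||f||_p = (integral x^15 dx)^(1/3) = (1/16)^(1/3) = 0.39685
  ||g||_q = (integral x^15 dx)^(1/1.5) = (1/16)^(1/1.5) = 0.15749
Step 3: Holder bound = ||f||_p * ||g||_q = 0.39685 * 0.15749 = 0.0625
Verification: 0.0625 <= 0.0625 (Holder holds)


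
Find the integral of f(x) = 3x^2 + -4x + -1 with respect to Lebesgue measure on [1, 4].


The Lebesgue integral of a Riemann-integrable function agrees with the Riemann integral.
Antiderivative F(x) = (3/3)x^3 + (-4/2)x^2 + -1x
F(4) = (3/3)*4^3 + (-4/2)*4^2 + -1*4
     = (3/3)*64 + (-4/2)*16 + -1*4
     = 64 + -32 + -4
     = 28
F(1) = -2
Integral = F(4) - F(1) = 28 - -2 = 30


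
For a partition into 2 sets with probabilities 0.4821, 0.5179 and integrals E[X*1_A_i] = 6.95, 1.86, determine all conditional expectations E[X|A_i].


For each cell A_i: E[X|A_i] = E[X*1_A_i] / P(A_i)
Step 1: E[X|A_1] = 6.95 / 0.4821 = 14.416096
Step 2: E[X|A_2] = 1.86 / 0.5179 = 3.591427
Verification: E[X] = sum E[X*1_A_i] = 6.95 + 1.86 = 8.81


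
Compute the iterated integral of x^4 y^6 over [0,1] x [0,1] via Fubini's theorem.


By Fubini's theorem, the double integral factors as a product of single integrals:
Step 1: integral_0^1 x^4 dx = [x^5/5] from 0 to 1
     = 1^5/5 = 0.2
Step 2: integral_0^1 y^6 dy = [y^7/7] from 0 to 1
     = 1^7/7 = 0.142857
Step 3: Double integral = 0.2 * 0.142857 = 0.028571


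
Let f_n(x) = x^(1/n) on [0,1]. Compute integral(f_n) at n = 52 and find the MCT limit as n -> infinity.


At n = 52: f_52(x) = x^(1/52).
Step 1: integral(x^(1/52), 0, 1) = [x^(1/52+1) / (1/52+1)] from 0 to 1
     = 1 / (1/52 + 1) = 1 / ((52+1)/52) = 52/(52+1)
     = 52/53 = 0.981132
Step 2: As n -> infinity, f_n(x) = x^(1/n) -> 1 for x in (0,1], and f_n is increasing in n.
By MCT, lim_n integral(f_n) = integral(lim_n f_n) = integral(1, 0, 1) = 1.
Step 3: Verify convergence: 52/53 = 0.981132 -> 1


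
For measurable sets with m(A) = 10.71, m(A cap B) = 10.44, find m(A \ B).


m(A \ B) = m(A) - m(A n B)
= 10.71 - 10.44
= 0.27


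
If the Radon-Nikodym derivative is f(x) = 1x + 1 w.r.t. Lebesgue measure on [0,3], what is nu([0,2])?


nu(A) = integral_A (dnu/dmu) dmu = integral_0^2 (1x + 1) dx
Step 1: Antiderivative F(x) = (1/2)x^2 + 1x
Step 2: F(2) = (1/2)*2^2 + 1*2 = 2 + 2 = 4
Step 3: F(0) = (1/2)*0^2 + 1*0 = 0.0 + 0 = 0.0
Step 4: nu([0,2]) = F(2) - F(0) = 4 - 0.0 = 4


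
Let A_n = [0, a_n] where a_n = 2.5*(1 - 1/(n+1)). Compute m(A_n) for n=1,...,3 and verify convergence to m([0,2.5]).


By continuity of measure from below: if A_n increases to A, then m(A_n) -> m(A).
Here A = [0, 2.5], so m(A) = 2.5
Step 1: a_1 = 2.5*(1 - 1/2) = 1.25, m(A_1) = 1.25
Step 2: a_2 = 2.5*(1 - 1/3) = 1.6667, m(A_2) = 1.6667
Step 3: a_3 = 2.5*(1 - 1/4) = 1.875, m(A_3) = 1.875
Limit: m(A_n) -> m([0,2.5]) = 2.5


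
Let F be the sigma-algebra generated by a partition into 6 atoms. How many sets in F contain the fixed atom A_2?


Each element of F is a union of some subset S of the 6 atoms.
The element contains A_2 iff A_2 is in S.
So we count subsets S of {A_1,...,A_6} with A_2 in S: choose freely among the other 5 atoms.
Count = 2^(6-1) = 2^5 = 32.


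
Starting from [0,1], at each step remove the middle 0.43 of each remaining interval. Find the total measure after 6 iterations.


Step 1: At each step, fraction remaining = 1 - 0.43 = 0.57
Step 2: After 6 steps, measure = (0.57)^6
Step 3: Computing the power step by step:
  After step 1: 0.57
  After step 2: 0.3249
  After step 3: 0.185193
  After step 4: 0.10556
  After step 5: 0.060169
  ...
Result = 0.034296


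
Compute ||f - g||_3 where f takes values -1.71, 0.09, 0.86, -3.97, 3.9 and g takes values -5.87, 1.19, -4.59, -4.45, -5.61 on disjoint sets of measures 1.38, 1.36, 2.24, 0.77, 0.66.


Step 1: Compute differences f_i - g_i:
  -1.71 - -5.87 = 4.16
  0.09 - 1.19 = -1.1
  0.86 - -4.59 = 5.45
  -3.97 - -4.45 = 0.48
  3.9 - -5.61 = 9.51
Step 2: Compute |diff|^3 * measure for each set:
  |4.16|^3 * 1.38 = 71.991296 * 1.38 = 99.347988
  |-1.1|^3 * 1.36 = 1.331 * 1.36 = 1.81016
  |5.45|^3 * 2.24 = 161.878625 * 2.24 = 362.60812
  |0.48|^3 * 0.77 = 0.110592 * 0.77 = 0.085156
  |9.51|^3 * 0.66 = 860.085351 * 0.66 = 567.656332
Step 3: Sum = 1031.507756
Step 4: ||f-g||_3 = (1031.507756)^(1/3) = 10.103942


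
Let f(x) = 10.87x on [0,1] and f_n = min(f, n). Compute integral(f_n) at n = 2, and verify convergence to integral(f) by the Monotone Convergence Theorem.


f(x) = 10.87x on [0,1]; f_n(x) = min(10.87x, n). At n = 2:
Step 1: f(x) reaches 2 at x = 2/10.87 = 0.183993
Step 2: integral(f_2) = integral(10.87x, 0, 0.183993) + integral(2, 0.183993, 1)
       = 10.87*0.183993^2/2 + 2*(1 - 0.183993)
       = 0.183993 + 1.632015
       = 1.816007
Step 3: As n -> infinity, f_n increases to f, so by MCT integral(f_n) -> integral(f) = 10.87/2 = 5.435.
Convergence: integral(f_2) = 1.816007 -> 5.435 as n -> infinity


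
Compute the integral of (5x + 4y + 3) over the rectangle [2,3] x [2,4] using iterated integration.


By Fubini, integrate in x first, then y.
Step 1: Fix y, integrate over x in [2,3]:
  integral(5x + 4y + 3, x=2..3)
  = 5*(3^2 - 2^2)/2 + (4y + 3)*(3 - 2)
  = 12.5 + (4y + 3)*1
  = 12.5 + 4y + 3
  = 15.5 + 4y
Step 2: Integrate over y in [2,4]:
  integral(15.5 + 4y, y=2..4)
  = 15.5*2 + 4*(4^2 - 2^2)/2
  = 31 + 24
  = 55


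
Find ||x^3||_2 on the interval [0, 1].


Step 1: ||f||_2 = (integral_0^1 |x^3|^2 dx)^(1/2)
     = (integral_0^1 x^6 dx)^(1/2)
Step 2: integral_0^1 x^6 dx = [x^7/(7)] from 0 to 1 = 1^7/7
     = 1/7 = 0.142857
Step 3: ||f||_2 = (0.142857)^(1/2) = 0.377964


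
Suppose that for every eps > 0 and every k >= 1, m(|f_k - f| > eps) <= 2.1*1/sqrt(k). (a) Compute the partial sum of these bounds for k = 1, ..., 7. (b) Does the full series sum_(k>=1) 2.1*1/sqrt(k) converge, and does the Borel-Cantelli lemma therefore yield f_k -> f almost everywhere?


Step 1: List the terms 2.1*1/sqrt(k) for k = 1 to 7:
  k=1: 2.1
  k=2: 1.484924
  k=3: 1.212436
  k=4: 1.05
  k=5: 0.939149
  k=6: 0.857321
  k=7: 0.793725
Step 2: Partial sum = 2.1 + 1.484924 + 1.212436 + 1.05 + 0.939149 + 0.857321 + 0.793725
     = 8.437555
Step 3: The full series sum_(k>=1) 2.1*1/sqrt(k) diverges (p-series with p = 1/2 <= 1; a nonzero constant multiple of a divergent series diverges).
Step 4: The (first) Borel-Cantelli lemma requires a summable sequence of measures, so it does not apply here;
        from this bound alone no conclusion about a.e. convergence can be drawn (convergence in measure still
        gives an a.e.-convergent subsequence, but not a.e. convergence of the whole sequence).
Conclusion: series diverges; Borel-Cantelli is inconclusive about a.e. convergence of f_k.


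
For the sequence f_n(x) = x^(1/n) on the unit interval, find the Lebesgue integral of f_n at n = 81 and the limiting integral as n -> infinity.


At n = 81: f_81(x) = x^(1/81).
Step 1: integral(x^(1/81), 0, 1) = [x^(1/81+1) / (1/81+1)] from 0 to 1
     = 1 / (1/81 + 1) = 1 / ((81+1)/81) = 81/(81+1)
     = 81/82 = 0.987805
Step 2: As n -> infinity, f_n(x) = x^(1/n) -> 1 for x in (0,1], and f_n is increasing in n.
By MCT, lim_n integral(f_n) = integral(lim_n f_n) = integral(1, 0, 1) = 1.
Step 3: Verify convergence: 81/82 = 0.987805 -> 1


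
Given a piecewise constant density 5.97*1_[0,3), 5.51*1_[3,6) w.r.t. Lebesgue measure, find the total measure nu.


Integrate each piece of the Radon-Nikodym derivative:
Step 1: integral_0^3 5.97 dx = 5.97*(3-0) = 5.97*3 = 17.91
Step 2: integral_3^6 5.51 dx = 5.51*(6-3) = 5.51*3 = 16.53
Total: 17.91 + 16.53 = 34.44


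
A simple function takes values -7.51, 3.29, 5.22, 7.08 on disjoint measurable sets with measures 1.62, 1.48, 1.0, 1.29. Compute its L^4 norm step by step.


Step 1: Compute |f_i|^4 for each value:
  |-7.51|^4 = 3180.97128
  |3.29|^4 = 117.161141
  |5.22|^4 = 742.475303
  |7.08|^4 = 2512.655977
Step 2: Multiply by measures and sum:
  3180.97128 * 1.62 = 5153.173474
  117.161141 * 1.48 = 173.398488
  742.475303 * 1.0 = 742.475303
  2512.655977 * 1.29 = 3241.32621
Sum = 5153.173474 + 173.398488 + 742.475303 + 3241.32621 = 9310.373475
Step 3: Take the p-th root:
||f||_4 = (9310.373475)^(1/4) = 9.822946


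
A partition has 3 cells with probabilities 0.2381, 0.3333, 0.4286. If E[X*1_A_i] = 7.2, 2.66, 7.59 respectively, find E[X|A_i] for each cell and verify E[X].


For each cell A_i: E[X|A_i] = E[X*1_A_i] / P(A_i)
Step 1: E[X|A_1] = 7.2 / 0.2381 = 30.239395
Step 2: E[X|A_2] = 2.66 / 0.3333 = 7.980798
Step 3: E[X|A_3] = 7.59 / 0.4286 = 17.708819
Verification: E[X] = sum E[X*1_A_i] = 7.2 + 2.66 + 7.59 = 17.45


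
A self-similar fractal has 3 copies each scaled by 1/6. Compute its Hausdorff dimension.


For a self-similar set with N copies scaled by 1/r:
dim_H = log(N)/log(r) = log(3)/log(6)
= 1.098612/1.791759
= 0.613147


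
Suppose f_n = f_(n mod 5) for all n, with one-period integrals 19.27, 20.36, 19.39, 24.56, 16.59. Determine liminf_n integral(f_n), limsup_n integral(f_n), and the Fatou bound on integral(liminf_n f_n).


The sequence (integral(f_n)) is periodic with period 5, repeating the values 19.27, 20.36, 19.39, 24.56, 16.59 indefinitely.
Step 1: For a periodic sequence, every tail (a_m, a_(m+1), ...) contains all 5 period values infinitely often.
Step 2: Hence inf of every tail = min of the period values = min(19.27, 20.36, 19.39, 24.56, 16.59) = 16.59.
        liminf_n integral(f_n) = sup over m of (inf of tail from m) = 16.59.
Step 3: Similarly sup of every tail = max of the period values = 24.56.
        limsup_n integral(f_n) = 24.56.
Step 4: Fatou's lemma: integral(liminf_n f_n) <= liminf_n integral(f_n) = 16.59.
        So the integral of the pointwise liminf is at most 16.59.


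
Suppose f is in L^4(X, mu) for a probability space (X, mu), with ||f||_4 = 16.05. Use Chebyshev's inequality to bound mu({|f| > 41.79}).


Chebyshev/Markov inequality: mu(|f| > eps) <= (||f||_p / eps)^p
Step 1: ||f||_4 / eps = 16.05 / 41.79 = 0.384063
Step 2: Raise to power p = 4:
  (0.384063)^4 = 0.021758
Step 3: Therefore mu(|f| > 41.79) <= 0.021758


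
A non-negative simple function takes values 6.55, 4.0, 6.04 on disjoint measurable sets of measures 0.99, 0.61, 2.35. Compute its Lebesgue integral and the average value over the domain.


Step 1: Integral = sum(value_i * measure_i)
= 6.55*0.99 + 4.0*0.61 + 6.04*2.35
= 6.4845 + 2.44 + 14.194
= 23.1185
Step 2: Total measure of domain = 0.99 + 0.61 + 2.35 = 3.95
Step 3: Average value = 23.1185 / 3.95 = 5.852785


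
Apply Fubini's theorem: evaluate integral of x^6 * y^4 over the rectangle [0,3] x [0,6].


By Fubini's theorem, the double integral factors as a product of single integrals:
Step 1: integral_0^3 x^6 dx = [x^7/7] from 0 to 3
     = 3^7/7 = 312.428571
Step 2: integral_0^6 y^4 dy = [y^5/5] from 0 to 6
     = 6^5/5 = 1555.2
Step 3: Double integral = 312.428571 * 1555.2 = 485888.914286


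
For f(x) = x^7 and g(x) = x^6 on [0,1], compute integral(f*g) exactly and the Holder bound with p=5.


Step 1: Exact integral of f*g = integral(x^13, 0, 1) = 1/14
     = 0.071429
Step 2: Holder bound with p=5, q=1.25:
  ||f||_p = (integral x^35 dx)^(1/5) = (1/36)^(1/5) = 0.488359
  ||g||_q = (integral x^7.5 dx)^(1/1.25) = (1/8.5)^(1/1.25) = 0.180495
Step 3: Holder bound = ||f||_p * ||g||_q = 0.488359 * 0.180495 = 0.088146
Verification: 0.071429 <= 0.088146 (Holder holds)
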